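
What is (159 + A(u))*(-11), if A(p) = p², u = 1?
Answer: -1760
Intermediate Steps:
(159 + A(u))*(-11) = (159 + 1²)*(-11) = (159 + 1)*(-11) = 160*(-11) = -1760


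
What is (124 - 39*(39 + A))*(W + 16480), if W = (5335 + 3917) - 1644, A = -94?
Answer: 54655672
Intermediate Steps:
W = 7608 (W = 9252 - 1644 = 7608)
(124 - 39*(39 + A))*(W + 16480) = (124 - 39*(39 - 94))*(7608 + 16480) = (124 - 39*(-55))*24088 = (124 + 2145)*24088 = 2269*24088 = 54655672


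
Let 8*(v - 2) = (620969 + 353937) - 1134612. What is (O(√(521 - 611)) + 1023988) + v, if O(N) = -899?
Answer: 4012511/4 ≈ 1.0031e+6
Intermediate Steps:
v = -79845/4 (v = 2 + ((620969 + 353937) - 1134612)/8 = 2 + (974906 - 1134612)/8 = 2 + (⅛)*(-159706) = 2 - 79853/4 = -79845/4 ≈ -19961.)
(O(√(521 - 611)) + 1023988) + v = (-899 + 1023988) - 79845/4 = 1023089 - 79845/4 = 4012511/4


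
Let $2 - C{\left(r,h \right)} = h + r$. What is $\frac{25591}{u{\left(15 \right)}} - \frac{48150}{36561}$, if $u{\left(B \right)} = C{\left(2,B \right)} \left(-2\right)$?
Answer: $\frac{311396017}{365610} \approx 851.72$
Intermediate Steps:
$C{\left(r,h \right)} = 2 - h - r$ ($C{\left(r,h \right)} = 2 - \left(h + r\right) = 2 - h - r$)
$u{\left(B \right)} = 2 B$ ($u{\left(B \right)} = \left(2 - B - 2\right) \left(-2\right) = - B \left(-2\right) = 2 B$)
$\frac{25591}{u{\left(15 \right)}} - \frac{48150}{36561} = \frac{25591}{2 \cdot 15} - \frac{48150}{36561} = \frac{25591}{30} - \frac{16050}{12187} = \frac{311396017}{365610}$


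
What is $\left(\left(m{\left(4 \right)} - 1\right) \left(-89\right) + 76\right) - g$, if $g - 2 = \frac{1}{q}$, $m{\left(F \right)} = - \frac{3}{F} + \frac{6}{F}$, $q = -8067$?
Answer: $\frac{3105799}{32268} \approx 96.25$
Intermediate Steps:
$m{\left(F \right)} = \frac{3}{F}$
$g = \frac{16133}{8067}$ ($g = 2 + \frac{1}{-8067} = 2 - \frac{1}{8067} = \frac{16133}{8067} \approx 1.9999$)
$\left(\left(m{\left(4 \right)} - 1\right) \left(-89\right) + 76\right) - g = \left(\left(\frac{3}{4} - 1\right) \left(-89\right) + 76\right) - \frac{16133}{8067} = \left(\left(- \frac{1}{4}\right) \left(-89\right) + 76\right) - \frac{16133}{8067} = \left(\frac{89}{4} + 76\right) - \frac{16133}{8067} = \frac{393}{4} - \frac{16133}{8067} = \frac{3105799}{32268}$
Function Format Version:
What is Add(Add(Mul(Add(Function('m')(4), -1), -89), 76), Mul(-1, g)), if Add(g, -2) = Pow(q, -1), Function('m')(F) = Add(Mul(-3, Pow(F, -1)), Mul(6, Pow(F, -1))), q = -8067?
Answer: Rational(3105799, 32268) ≈ 96.250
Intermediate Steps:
Function('m')(F) = Mul(3, Pow(F, -1))
g = Rational(16133, 8067) (g = Add(2, Pow(-8067, -1)) = Add(2, Rational(-1, 8067)) = Rational(16133, 8067) ≈ 1.9999)
Add(Add(Mul(Add(Function('m')(4), -1), -89), 76), Mul(-1, g)) = Add(Add(Mul(Add(Mul(3, Pow(4, -1)), -1), -89), 76), Mul(-1, Rational(16133, 8067))) = Add(Add(Mul(Add(Mul(3, Rational(1, 4)), -1), -89), 76), Rational(-16133, 8067)) = Add(Add(Mul(Add(Rational(3, 4), -1), -89), 76), Rational(-16133, 8067)) = Add(Add(Mul(Rational(-1, 4), -89), 76), Rational(-16133, 8067)) = Add(Add(Rational(89, 4), 76), Rational(-16133, 8067)) = Add(Rational(393, 4), Rational(-16133, 8067)) = Rational(3105799, 32268)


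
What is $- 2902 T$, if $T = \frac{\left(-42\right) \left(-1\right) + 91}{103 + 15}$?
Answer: $- \frac{192983}{59} \approx -3270.9$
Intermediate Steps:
$T = \frac{133}{118}$ ($T = \frac{42 + 91}{118} = 133 \cdot \frac{1}{118} = \frac{133}{118} \approx 1.1271$)
$- 2902 T = \left(-2902\right) \frac{133}{118} = - \frac{192983}{59}$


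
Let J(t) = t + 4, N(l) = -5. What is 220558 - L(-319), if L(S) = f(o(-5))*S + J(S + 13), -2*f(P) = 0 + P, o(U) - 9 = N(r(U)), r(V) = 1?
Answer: 220222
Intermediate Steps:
J(t) = 4 + t
o(U) = 4 (o(U) = 9 - 5 = 4)
f(P) = -P/2 (f(P) = -(0 + P)/2 = -P/2)
L(S) = 17 - S (L(S) = (-½*4)*S + (4 + (S + 13)) = -2*S + (4 + (13 + S)) = -2*S + (17 + S) = 17 - S)
220558 - L(-319) = 220558 - (17 - 1*(-319)) = 220558 - (17 + 319) = 220558 - 1*336 = 220558 - 336 = 220222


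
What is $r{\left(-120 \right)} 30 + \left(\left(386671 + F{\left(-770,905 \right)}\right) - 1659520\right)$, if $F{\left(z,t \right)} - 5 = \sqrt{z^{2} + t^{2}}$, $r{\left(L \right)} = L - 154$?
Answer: $-1281064 + 5 \sqrt{56477} \approx -1.2799 \cdot 10^{6}$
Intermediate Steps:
$r{\left(L \right)} = -154 + L$
$F{\left(z,t \right)} = 5 + \sqrt{t^{2} + z^{2}}$ ($F{\left(z,t \right)} = 5 + \sqrt{z^{2} + t^{2}} = 5 + \sqrt{t^{2} + z^{2}}$)
$r{\left(-120 \right)} 30 + \left(\left(386671 + F{\left(-770,905 \right)}\right) - 1659520\right) = \left(-154 - 120\right) 30 - \left(1272844 - \sqrt{905^{2} + \left(-770\right)^{2}}\right) = \left(-274\right) 30 - \left(1272844 - \sqrt{819025 + 592900}\right) = -8220 - \left(1272844 - 5 \sqrt{56477}\right) = -1281064 + 5 \sqrt{56477}$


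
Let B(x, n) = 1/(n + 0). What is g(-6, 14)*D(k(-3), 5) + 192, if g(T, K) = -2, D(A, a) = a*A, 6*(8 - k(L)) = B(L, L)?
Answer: 1003/9 ≈ 111.44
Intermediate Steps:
B(x, n) = 1/n
k(L) = 8 - 1/(6*L)
D(A, a) = A*a
g(-6, 14)*D(k(-3), 5) + 192 = -2*(8 - ⅙/(-3))*5 + 192 = -2*(8 - ⅙*(-⅓))*5 + 192 = -2*(8 + 1/18)*5 + 192 = -145*5/9 + 192 = -2*725/18 + 192 = -725/9 + 192 = 1003/9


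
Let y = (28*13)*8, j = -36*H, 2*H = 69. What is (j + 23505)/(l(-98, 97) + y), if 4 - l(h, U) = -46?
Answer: 22263/2962 ≈ 7.5162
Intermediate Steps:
H = 69/2 (H = (½)*69 = 69/2 ≈ 34.500)
l(h, U) = 50 (l(h, U) = 4 - 1*(-46) = 4 + 46 = 50)
j = -1242 (j = -36*69/2 = -1242)
y = 2912 (y = 364*8 = 2912)
(j + 23505)/(l(-98, 97) + y) = (-1242 + 23505)/(50 + 2912) = 22263/2962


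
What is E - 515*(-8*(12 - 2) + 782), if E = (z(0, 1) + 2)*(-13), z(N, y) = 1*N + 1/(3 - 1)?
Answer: -723125/2 ≈ -3.6156e+5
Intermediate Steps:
z(N, y) = 1/2 + N (z(N, y) = N + 1/2 = 1/2 + N)
E = -65/2 (E = ((1/2 + 0) + 2)*(-13) = (1/2 + 2)*(-13) = (5/2)*(-13) = -65/2 ≈ -32.500)
E - 515*(-8*(12 - 2) + 782) = -65/2 - 515*(-8*(12 - 2) + 782) = -65/2 - 515*(-8*10 + 782) = -65/2 - 515*(-80 + 782) = -65/2 - 515*702 = -65/2 - 361530 = -723125/2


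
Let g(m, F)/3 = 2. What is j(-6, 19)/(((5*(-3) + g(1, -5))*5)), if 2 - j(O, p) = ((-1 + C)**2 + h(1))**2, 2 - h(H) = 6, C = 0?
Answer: 7/45 ≈ 0.15556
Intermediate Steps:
g(m, F) = 6 (g(m, F) = 3*2 = 6)
h(H) = -4 (h(H) = 2 - 1*6 = 2 - 6 = -4)
j(O, p) = -7 (j(O, p) = 2 - ((-1 + 0)**2 - 4)**2 = 2 - ((-1)**2 - 4)**2 = 2 - (1 - 4)**2 = 2 - 1*(-3)**2 = 2 - 1*9 = 2 - 9 = -7)
j(-6, 19)/(((5*(-3) + g(1, -5))*5)) = -7*1/(5*(5*(-3) + 6)) = -7*1/(5*(-15 + 6)) = -7/((-9*5)) = -7/(-45) = -7*(-1/45) = 7/45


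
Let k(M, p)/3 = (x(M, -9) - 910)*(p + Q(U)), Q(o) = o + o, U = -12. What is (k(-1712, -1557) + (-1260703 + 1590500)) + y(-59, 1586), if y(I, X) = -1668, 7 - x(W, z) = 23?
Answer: 4720147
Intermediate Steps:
Q(o) = 2*o
x(W, z) = -16 (x(W, z) = 7 - 1*23 = 7 - 23 = -16)
k(M, p) = 66672 - 2778*p (k(M, p) = 3*((-16 - 910)*(p + 2*(-12))) = 3*(-926*(p - 24)) = 3*(-926*(-24 + p)) = 3*(22224 - 926*p) = 66672 - 2778*p)
(k(-1712, -1557) + (-1260703 + 1590500)) + y(-59, 1586) = ((66672 - 2778*(-1557)) + (-1260703 + 1590500)) - 1668 = ((66672 + 4325346) + 329797) - 1668 = (4392018 + 329797) - 1668 = 4721815 - 1668 = 4720147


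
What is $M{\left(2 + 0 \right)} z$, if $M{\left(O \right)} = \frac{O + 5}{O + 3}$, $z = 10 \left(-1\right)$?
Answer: $-14$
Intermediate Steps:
$z = -10$
$M{\left(O \right)} = \frac{5 + O}{3 + O}$
$M{\left(2 + 0 \right)} z = \frac{5 + \left(2 + 0\right)}{3 + \left(2 + 0\right)} \left(-10\right) = \frac{5 + 2}{3 + 2} \left(-10\right) = \frac{1}{5} \cdot 7 \left(-10\right) = \frac{7}{5} \left(-10\right) = -14$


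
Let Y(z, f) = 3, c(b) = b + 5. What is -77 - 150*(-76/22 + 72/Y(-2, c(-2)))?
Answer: -34747/11 ≈ -3158.8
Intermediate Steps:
c(b) = 5 + b
-77 - 150*(-76/22 + 72/Y(-2, c(-2))) = -77 - 150*(-76/22 + 72/3) = -77 - 150*(-76*1/22 + 72*(⅓)) = -77 - 150*(-38/11 + 24) = -77 - 150*226/11 = -77 - 33900/11 = -34747/11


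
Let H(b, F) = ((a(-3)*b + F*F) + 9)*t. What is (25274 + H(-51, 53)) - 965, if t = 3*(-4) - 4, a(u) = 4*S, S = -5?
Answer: -37099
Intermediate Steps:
a(u) = -20 (a(u) = 4*(-5) = -20)
t = -16 (t = -12 - 4 = -16)
H(b, F) = -144 - 16*F² + 320*b (H(b, F) = ((-20*b + F*F) + 9)*(-16) = ((-20*b + F²) + 9)*(-16) = ((F² - 20*b) + 9)*(-16) = (9 + F² - 20*b)*(-16) = -144 - 16*F² + 320*b)
(25274 + H(-51, 53)) - 965 = (25274 + (-144 - 16*53² + 320*(-51))) - 965 = (25274 + (-144 - 16*2809 - 16320)) - 965 = (25274 + (-144 - 44944 - 16320)) - 965 = (25274 - 61408) - 965 = -36134 - 965 = -37099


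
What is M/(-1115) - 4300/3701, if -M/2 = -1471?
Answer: -15682842/4126615 ≈ -3.8004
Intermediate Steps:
M = 2942 (M = -2*(-1471) = 2942)
M/(-1115) - 4300/3701 = 2942/(-1115) - 4300/3701 = 2942*(-1/1115) - 4300*1/3701 = -2942/1115 - 4300/3701 = -15682842/4126615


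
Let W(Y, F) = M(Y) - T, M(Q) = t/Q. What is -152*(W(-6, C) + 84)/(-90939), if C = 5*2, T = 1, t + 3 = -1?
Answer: 38152/272817 ≈ 0.13984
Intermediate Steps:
t = -4 (t = -3 - 1 = -4)
C = 10
M(Q) = -4/Q
W(Y, F) = -1 - 4/Y (W(Y, F) = -4/Y - 1*1 = -4/Y - 1 = -1 - 4/Y)
-152*(W(-6, C) + 84)/(-90939) = -152*((-4 - 1*(-6))/(-6) + 84)/(-90939) = -152*(-(-4 + 6)/6 + 84)*(-1/90939) = -152*(-⅙*2 + 84)*(-1/90939) = -152*(-⅓ + 84)*(-1/90939) = -152*251/3*(-1/90939) = -38152/3*(-1/90939) = 38152/272817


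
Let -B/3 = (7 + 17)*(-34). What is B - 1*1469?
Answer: 979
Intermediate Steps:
B = 2448 (B = -3*(7 + 17)*(-34) = -72*(-34) = -3*(-816) = 2448)
B - 1*1469 = 2448 - 1*1469 = 2448 - 1469 = 979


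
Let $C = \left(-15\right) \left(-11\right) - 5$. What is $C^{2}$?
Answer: $25600$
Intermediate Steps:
$C = 160$ ($C = 165 - 5 = 160$)
$C^{2} = 160^{2} = 25600$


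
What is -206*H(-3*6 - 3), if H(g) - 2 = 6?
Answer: -1648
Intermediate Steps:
H(g) = 8 (H(g) = 2 + 6 = 8)
-206*H(-3*6 - 3) = -206*8 = -1648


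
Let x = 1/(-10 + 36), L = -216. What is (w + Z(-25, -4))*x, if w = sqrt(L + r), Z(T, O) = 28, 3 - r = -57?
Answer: 14/13 + I*sqrt(39)/13 ≈ 1.0769 + 0.48038*I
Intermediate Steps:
r = 60 (r = 3 - 1*(-57) = 3 + 57 = 60)
x = 1/26 ≈ 0.038462
w = 2*I*sqrt(39) (w = sqrt(-216 + 60) = sqrt(-156) = 2*I*sqrt(39) ≈ 12.49*I)
(w + Z(-25, -4))*x = (2*I*sqrt(39) + 28)*(1/26) = (28 + 2*I*sqrt(39))*(1/26) = 14/13 + I*sqrt(39)/13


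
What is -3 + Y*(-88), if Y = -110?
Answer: 9677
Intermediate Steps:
-3 + Y*(-88) = -3 - 110*(-88) = -3 + 9680 = 9677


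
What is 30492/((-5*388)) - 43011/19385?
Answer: -33726438/1880345 ≈ -17.936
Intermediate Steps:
30492/((-5*388)) - 43011/19385 = 30492/(-1940) - 43011*1/19385 = 30492*(-1/1940) - 43011/19385 = -7623/485 - 43011/19385 = -33726438/1880345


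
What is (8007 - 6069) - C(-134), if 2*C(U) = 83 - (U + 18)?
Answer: 3677/2 ≈ 1838.5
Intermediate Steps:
C(U) = 65/2 - U/2 (C(U) = (83 - (U + 18))/2 = (83 - (18 + U))/2 = (83 + (-18 - U))/2 = (65 - U)/2 = 65/2 - U/2)
(8007 - 6069) - C(-134) = (8007 - 6069) - (65/2 - 1/2*(-134)) = 1938 - (65/2 + 67) = 1938 - 1*199/2 = 1938 - 199/2 = 3677/2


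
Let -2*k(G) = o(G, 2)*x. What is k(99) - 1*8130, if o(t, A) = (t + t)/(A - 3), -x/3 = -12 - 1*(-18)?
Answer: -9912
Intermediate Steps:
x = -18 (x = -3*(-12 - 1*(-18)) = -3*(-12 + 18) = -3*6 = -18)
o(t, A) = 2*t/(-3 + A) (o(t, A) = (2*t)/(-3 + A) = 2*t/(-3 + A))
k(G) = -18*G (k(G) = -2*G/(-3 + 2)*(-18)/2 = -2*G/(-1)*(-18)/2 = -2*G*(-1)*(-18)/2 = -(-2*G)*(-18)/2 = -18*G)
k(99) - 1*8130 = -18*99 - 1*8130 = -1782 - 8130 = -9912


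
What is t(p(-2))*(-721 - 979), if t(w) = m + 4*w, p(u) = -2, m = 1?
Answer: 11900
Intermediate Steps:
t(w) = 1 + 4*w
t(p(-2))*(-721 - 979) = (1 + 4*(-2))*(-721 - 979) = (1 - 8)*(-1700) = -7*(-1700) = 11900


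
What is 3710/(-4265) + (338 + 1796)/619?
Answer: 1361004/528007 ≈ 2.5776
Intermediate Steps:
3710/(-4265) + (338 + 1796)/619 = 3710*(-1/4265) + 2134*(1/619) = -742/853 + 2134/619 = 1361004/528007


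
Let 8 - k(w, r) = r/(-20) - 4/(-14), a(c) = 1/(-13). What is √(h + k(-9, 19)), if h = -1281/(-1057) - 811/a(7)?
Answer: √1179019038855/10570 ≈ 102.73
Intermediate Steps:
a(c) = -1/13
k(w, r) = 54/7 + r/20 (k(w, r) = 8 - (r/(-20) - 4/(-14)) = 8 - (r*(-1/20) - 4*(-1/14)) = 8 - (-r/20 + 2/7) = 8 - (2/7 - r/20) = 8 + (-2/7 + r/20) = 54/7 + r/20)
h = 1592176/151 (h = -1281/(-1057) - 811/(-1/13) = -1281*(-1/1057) - 811*(-13) = 183/151 + 10543 = 1592176/151 ≈ 10544.)
√(h + k(-9, 19)) = √(1592176/151 + (54/7 + (1/20)*19)) = √(1592176/151 + (54/7 + 19/20)) = √(1592176/151 + 1213/140) = √(223087803/21140) = √1179019038855/10570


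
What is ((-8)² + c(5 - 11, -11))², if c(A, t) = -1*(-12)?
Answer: 5776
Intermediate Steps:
c(A, t) = 12
((-8)² + c(5 - 11, -11))² = ((-8)² + 12)² = (64 + 12)² = 76² = 5776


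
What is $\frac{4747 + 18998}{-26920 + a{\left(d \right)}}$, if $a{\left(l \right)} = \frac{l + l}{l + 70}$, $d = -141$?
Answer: $- \frac{1685895}{1911038} \approx -0.88219$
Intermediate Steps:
$a{\left(l \right)} = \frac{2 l}{70 + l}$
$\frac{4747 + 18998}{-26920 + a{\left(d \right)}} = \frac{4747 + 18998}{-26920 + 2 \left(-141\right) \frac{1}{70 - 141}} = \frac{23745}{-26920 + 2 \left(-141\right) \frac{1}{-71}} = \frac{23745}{-26920 + 2 \left(-141\right) \left(- \frac{1}{71}\right)} = \frac{23745}{-26920 + \frac{282}{71}} = \frac{23745}{- \frac{1911038}{71}} = 23745 \left(- \frac{71}{1911038}\right) = - \frac{1685895}{1911038}$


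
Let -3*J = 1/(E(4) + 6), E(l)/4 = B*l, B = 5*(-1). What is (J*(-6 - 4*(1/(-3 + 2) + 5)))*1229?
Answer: -13519/111 ≈ -121.79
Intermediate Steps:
B = -5
E(l) = -20*l (E(l) = 4*(-5*l) = -20*l)
J = 1/222 (J = -1/(3*(-20*4 + 6)) = -1/(3*(-80 + 6)) = -⅓/(-74) = -⅓*(-1/74) = 1/222 ≈ 0.0045045)
(J*(-6 - 4*(1/(-3 + 2) + 5)))*1229 = ((-6 - 4*(1/(-3 + 2) + 5))/222)*1229 = ((-6 - 4*(1/(-1) + 5))/222)*1229 = ((-6 - 4*(-1 + 5))/222)*1229 = ((-6 - 4*4)/222)*1229 = ((-6 - 16)/222)*1229 = ((1/222)*(-22))*1229 = -11/111*1229 = -13519/111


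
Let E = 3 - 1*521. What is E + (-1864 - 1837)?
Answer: -4219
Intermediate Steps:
E = -518 (E = 3 - 521 = -518)
E + (-1864 - 1837) = -518 + (-1864 - 1837) = -518 - 3701 = -4219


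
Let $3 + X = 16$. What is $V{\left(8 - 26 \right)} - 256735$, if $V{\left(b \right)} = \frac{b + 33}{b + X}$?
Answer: $-256738$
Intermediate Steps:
$X = 13$ ($X = -3 + 16 = 13$)
$V{\left(b \right)} = \frac{33 + b}{13 + b}$ ($V{\left(b \right)} = \frac{b + 33}{b + 13} = \frac{33 + b}{13 + b}$)
$V{\left(8 - 26 \right)} - 256735 = \frac{33 + \left(8 - 26\right)}{13 + \left(8 - 26\right)} - 256735 = \frac{33 - 18}{13 - 18} - 256735 = \frac{1}{-5} \cdot 15 - 256735 = \left(- \frac{1}{5}\right) 15 - 256735 = -3 - 256735 = -256738$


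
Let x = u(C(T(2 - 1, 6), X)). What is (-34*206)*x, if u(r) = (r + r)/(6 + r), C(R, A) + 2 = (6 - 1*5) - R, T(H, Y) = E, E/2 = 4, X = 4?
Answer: -42024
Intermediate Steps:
E = 8 (E = 2*4 = 8)
T(H, Y) = 8
C(R, A) = -1 - R (C(R, A) = -2 + ((6 - 1*5) - R) = -2 + ((6 - 5) - R) = -2 + (1 - R) = -1 - R)
u(r) = 2*r/(6 + r) (u(r) = (2*r)/(6 + r) = 2*r/(6 + r))
x = 6 (x = 2*(-1 - 1*8)/(6 + (-1 - 1*8)) = 2*(-1 - 8)/(6 + (-1 - 8)) = 2*(-9)/(6 - 9) = 2*(-9)/(-3) = 2*(-9)*(-⅓) = 6)
(-34*206)*x = -34*206*6 = -7004*6 = -42024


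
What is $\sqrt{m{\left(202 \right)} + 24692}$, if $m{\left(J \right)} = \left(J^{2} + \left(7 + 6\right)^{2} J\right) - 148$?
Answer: $3 \sqrt{11054} \approx 315.41$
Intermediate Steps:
$m{\left(J \right)} = -148 + J^{2} + 169 J$ ($m{\left(J \right)} = \left(J^{2} + 13^{2} J\right) - 148 = \left(J^{2} + 169 J\right) - 148 = -148 + J^{2} + 169 J$)
$\sqrt{m{\left(202 \right)} + 24692} = \sqrt{\left(-148 + 202^{2} + 169 \cdot 202\right) + 24692} = \sqrt{\left(-148 + 40804 + 34138\right) + 24692} = \sqrt{74794 + 24692} = \sqrt{99486} = 3 \sqrt{11054}$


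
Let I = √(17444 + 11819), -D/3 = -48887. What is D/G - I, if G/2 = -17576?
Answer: -146661/35152 - √29263 ≈ -175.24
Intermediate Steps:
D = 146661 (D = -3*(-48887) = 146661)
G = -35152 (G = 2*(-17576) = -35152)
I = √29263 ≈ 171.06
D/G - I = 146661/(-35152) - √29263 = 146661*(-1/35152) - √29263 = -146661/35152 - √29263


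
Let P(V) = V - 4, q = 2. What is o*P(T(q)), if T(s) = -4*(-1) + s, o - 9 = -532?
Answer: -1046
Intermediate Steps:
o = -523 (o = 9 - 532 = -523)
T(s) = 4 + s
P(V) = -4 + V
o*P(T(q)) = -523*(-4 + (4 + 2)) = -523*(-4 + 6) = -523*2 = -1046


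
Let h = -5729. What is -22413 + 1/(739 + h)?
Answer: -111840871/4990 ≈ -22413.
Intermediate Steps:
-22413 + 1/(739 + h) = -22413 + 1/(739 - 5729) = -22413 + 1/(-4990) = -22413 - 1/4990 = -111840871/4990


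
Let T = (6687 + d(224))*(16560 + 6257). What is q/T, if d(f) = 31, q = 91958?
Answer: 45979/76642303 ≈ 0.00059992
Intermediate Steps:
T = 153284606 (T = (6687 + 31)*(16560 + 6257) = 6718*22817 = 153284606)
q/T = 91958/153284606 = 91958*(1/153284606) = 45979/76642303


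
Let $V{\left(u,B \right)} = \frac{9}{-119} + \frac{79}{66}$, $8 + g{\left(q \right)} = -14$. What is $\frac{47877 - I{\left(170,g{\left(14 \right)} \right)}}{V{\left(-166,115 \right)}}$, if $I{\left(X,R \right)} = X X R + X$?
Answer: $\frac{5368263978}{8807} \approx 6.0955 \cdot 10^{5}$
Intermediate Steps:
$g{\left(q \right)} = -22$ ($g{\left(q \right)} = -8 - 14 = -22$)
$I{\left(X,R \right)} = X + R X^{2}$ ($I{\left(X,R \right)} = X^{2} R + X = R X^{2} + X = X + R X^{2}$)
$V{\left(u,B \right)} = \frac{8807}{7854}$ ($V{\left(u,B \right)} = 9 \left(- \frac{1}{119}\right) + 79 \cdot \frac{1}{66} = - \frac{9}{119} + \frac{79}{66} = \frac{8807}{7854}$)
$\frac{47877 - I{\left(170,g{\left(14 \right)} \right)}}{V{\left(-166,115 \right)}} = \frac{47877 - 170 \left(1 - 3740\right)}{\frac{8807}{7854}} = \left(47877 - 170 \left(1 - 3740\right)\right) \frac{7854}{8807} = \left(47877 - 170 \left(-3739\right)\right) \frac{7854}{8807} = \left(47877 - -635630\right) \frac{7854}{8807} = \left(47877 + 635630\right) \frac{7854}{8807} = 683507 \cdot \frac{7854}{8807} = \frac{5368263978}{8807}$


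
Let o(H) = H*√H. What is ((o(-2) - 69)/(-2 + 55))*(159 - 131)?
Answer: -1932/53 - 56*I*√2/53 ≈ -36.453 - 1.4943*I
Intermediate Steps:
o(H) = H^(3/2)
((o(-2) - 69)/(-2 + 55))*(159 - 131) = (((-2)^(3/2) - 69)/(-2 + 55))*(159 - 131) = ((-2*I*√2 - 69)/53)*28 = ((-69 - 2*I*√2)*(1/53))*28 = (-69/53 - 2*I*√2/53)*28 = -1932/53 - 56*I*√2/53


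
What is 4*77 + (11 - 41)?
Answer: 278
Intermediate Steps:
4*77 + (11 - 41) = 308 - 30 = 278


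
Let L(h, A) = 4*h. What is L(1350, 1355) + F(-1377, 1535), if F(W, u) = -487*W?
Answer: 675999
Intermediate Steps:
L(1350, 1355) + F(-1377, 1535) = 4*1350 - 487*(-1377) = 5400 + 670599 = 675999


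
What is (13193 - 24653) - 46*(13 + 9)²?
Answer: -33724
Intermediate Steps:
(13193 - 24653) - 46*(13 + 9)² = -11460 - 46*22² = -11460 - 46*484 = -11460 - 1*22264 = -11460 - 22264 = -33724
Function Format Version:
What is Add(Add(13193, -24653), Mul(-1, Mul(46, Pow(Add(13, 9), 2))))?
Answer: -33724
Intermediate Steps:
Add(Add(13193, -24653), Mul(-1, Mul(46, Pow(Add(13, 9), 2)))) = Add(-11460, Mul(-1, Mul(46, Pow(22, 2)))) = Add(-11460, Mul(-1, Mul(46, 484))) = Add(-11460, Mul(-1, 22264)) = Add(-11460, -22264) = -33724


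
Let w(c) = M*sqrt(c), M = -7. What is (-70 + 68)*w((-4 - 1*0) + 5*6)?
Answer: 14*sqrt(26) ≈ 71.386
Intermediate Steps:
w(c) = -7*sqrt(c)
(-70 + 68)*w((-4 - 1*0) + 5*6) = (-70 + 68)*(-7*sqrt((-4 - 1*0) + 5*6)) = -(-14)*sqrt((-4 + 0) + 30) = -(-14)*sqrt(-4 + 30) = -(-14)*sqrt(26) = 14*sqrt(26)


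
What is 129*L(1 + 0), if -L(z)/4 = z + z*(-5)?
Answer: 2064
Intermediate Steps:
L(z) = 16*z (L(z) = -4*(z + z*(-5)) = -4*(z - 5*z) = -(-16)*z = 16*z)
129*L(1 + 0) = 129*(16*(1 + 0)) = 129*(16*1) = 129*16 = 2064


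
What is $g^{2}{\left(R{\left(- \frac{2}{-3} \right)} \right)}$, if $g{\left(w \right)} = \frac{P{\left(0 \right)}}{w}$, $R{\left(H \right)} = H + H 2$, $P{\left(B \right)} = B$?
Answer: $0$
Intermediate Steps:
$R{\left(H \right)} = 3 H$ ($R{\left(H \right)} = H + 2 H = 3 H$)
$g{\left(w \right)} = 0$ ($g{\left(w \right)} = \frac{0}{w} = 0$)
$g^{2}{\left(R{\left(- \frac{2}{-3} \right)} \right)} = 0^{2} = 0$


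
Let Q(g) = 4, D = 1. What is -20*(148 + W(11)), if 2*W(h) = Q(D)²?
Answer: -3120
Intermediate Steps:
W(h) = 8 (W(h) = (½)*4² = (½)*16 = 8)
-20*(148 + W(11)) = -20*(148 + 8) = -20*156 = -3120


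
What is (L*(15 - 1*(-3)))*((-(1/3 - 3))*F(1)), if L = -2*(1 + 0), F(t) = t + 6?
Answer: -672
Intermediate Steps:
F(t) = 6 + t
L = -2 (L = -2*1 = -2)
(L*(15 - 1*(-3)))*((-(1/3 - 3))*F(1)) = (-2*(15 - 1*(-3)))*((-(1/3 - 3))*(6 + 1)) = (-2*(15 + 3))*(-(⅓ - 3)*7) = (-2*18)*(-1*(-8/3)*7) = -96*7 = -36*56/3 = -672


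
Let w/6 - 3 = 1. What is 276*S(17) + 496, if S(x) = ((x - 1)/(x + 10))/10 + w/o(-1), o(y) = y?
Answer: -275024/45 ≈ -6111.6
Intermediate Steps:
w = 24 (w = 18 + 6*1 = 18 + 6 = 24)
S(x) = -24 + (-1 + x)/(10*(10 + x)) (S(x) = ((x - 1)/(x + 10))/10 + 24/(-1) = ((-1 + x)/(10 + x))*(⅒) + 24*(-1) = ((-1 + x)/(10 + x))*(⅒) - 24 = (-1 + x)/(10*(10 + x)) - 24 = -24 + (-1 + x)/(10*(10 + x)))
276*S(17) + 496 = 276*((-2401 - 239*17)/(10*(10 + 17))) + 496 = 276*((⅒)*(-2401 - 4063)/27) + 496 = 276*((⅒)*(1/27)*(-6464)) + 496 = 276*(-3232/135) + 496 = -297344/45 + 496 = -275024/45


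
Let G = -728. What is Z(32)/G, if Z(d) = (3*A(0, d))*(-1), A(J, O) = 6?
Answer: 9/364 ≈ 0.024725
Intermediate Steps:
Z(d) = -18 (Z(d) = (3*6)*(-1) = 18*(-1) = -18)
Z(32)/G = -18/(-728) = -18*(-1/728) = 9/364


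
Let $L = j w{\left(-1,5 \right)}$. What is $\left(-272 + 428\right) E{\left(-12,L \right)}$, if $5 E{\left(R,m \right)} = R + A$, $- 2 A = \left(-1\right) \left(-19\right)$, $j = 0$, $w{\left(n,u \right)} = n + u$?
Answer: $- \frac{3354}{5} \approx -670.8$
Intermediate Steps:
$A = - \frac{19}{2}$ ($A = - \frac{\left(-1\right) \left(-19\right)}{2} = \left(- \frac{1}{2}\right) 19 = - \frac{19}{2} \approx -9.5$)
$L = 0$ ($L = 0 \left(-1 + 5\right) = 0 \cdot 4 = 0$)
$E{\left(R,m \right)} = - \frac{19}{10} + \frac{R}{5}$ ($E{\left(R,m \right)} = \frac{R - \frac{19}{2}}{5} = \frac{- \frac{19}{2} + R}{5} = - \frac{19}{10} + \frac{R}{5}$)
$\left(-272 + 428\right) E{\left(-12,L \right)} = \left(-272 + 428\right) \left(- \frac{19}{10} + \frac{1}{5} \left(-12\right)\right) = 156 \left(- \frac{19}{10} - \frac{12}{5}\right) = 156 \left(- \frac{43}{10}\right) = - \frac{3354}{5}$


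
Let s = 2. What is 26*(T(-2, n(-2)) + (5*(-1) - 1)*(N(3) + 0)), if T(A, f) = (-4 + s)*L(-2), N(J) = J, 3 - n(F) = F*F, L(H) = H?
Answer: -364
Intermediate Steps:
n(F) = 3 - F² (n(F) = 3 - F*F = 3 - F²)
T(A, f) = 4 (T(A, f) = (-4 + 2)*(-2) = -2*(-2) = 4)
26*(T(-2, n(-2)) + (5*(-1) - 1)*(N(3) + 0)) = 26*(4 + (5*(-1) - 1)*(3 + 0)) = 26*(4 + (-5 - 1)*3) = 26*(4 - 6*3) = 26*(4 - 18) = 26*(-14) = -364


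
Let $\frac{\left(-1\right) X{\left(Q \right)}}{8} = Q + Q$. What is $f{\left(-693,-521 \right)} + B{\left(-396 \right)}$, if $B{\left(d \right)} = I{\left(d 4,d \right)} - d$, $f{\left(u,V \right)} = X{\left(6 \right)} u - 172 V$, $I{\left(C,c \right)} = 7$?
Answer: $156543$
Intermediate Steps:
$X{\left(Q \right)} = - 16 Q$ ($X{\left(Q \right)} = - 8 \left(Q + Q\right) = - 8 \cdot 2 Q = - 16 Q$)
$f{\left(u,V \right)} = - 172 V - 96 u$ ($f{\left(u,V \right)} = \left(-16\right) 6 u - 172 V = - 96 u - 172 V = - 172 V - 96 u$)
$B{\left(d \right)} = 7 - d$
$f{\left(-693,-521 \right)} + B{\left(-396 \right)} = \left(\left(-172\right) \left(-521\right) - -66528\right) + \left(7 - -396\right) = \left(89612 + 66528\right) + \left(7 + 396\right) = 156140 + 403 = 156543$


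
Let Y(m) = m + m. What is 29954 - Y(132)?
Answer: 29690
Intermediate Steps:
Y(m) = 2*m
29954 - Y(132) = 29954 - 2*132 = 29954 - 1*264 = 29954 - 264 = 29690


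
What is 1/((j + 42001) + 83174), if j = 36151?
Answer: 1/161326 ≈ 6.1986e-6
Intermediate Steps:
1/((j + 42001) + 83174) = 1/((36151 + 42001) + 83174) = 1/(78152 + 83174) = 1/161326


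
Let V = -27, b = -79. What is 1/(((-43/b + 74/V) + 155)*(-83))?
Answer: -2133/27052190 ≈ -7.8848e-5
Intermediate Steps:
1/(((-43/b + 74/V) + 155)*(-83)) = 1/(((-43/(-79) + 74/(-27)) + 155)*(-83)) = 1/(((-43*(-1/79) + 74*(-1/27)) + 155)*(-83)) = 1/(((43/79 - 74/27) + 155)*(-83)) = 1/((-4685/2133 + 155)*(-83)) = 1/((325930/2133)*(-83)) = 1/(-27052190/2133) = -2133/27052190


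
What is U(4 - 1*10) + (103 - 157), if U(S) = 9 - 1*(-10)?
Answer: -35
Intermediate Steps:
U(S) = 19 (U(S) = 9 + 10 = 19)
U(4 - 1*10) + (103 - 157) = 19 + (103 - 157) = 19 - 54 = -35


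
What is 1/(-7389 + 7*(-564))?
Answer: -1/11337 ≈ -8.8207e-5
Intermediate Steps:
1/(-7389 + 7*(-564)) = 1/(-7389 - 3948) = 1/(-11337) = -1/11337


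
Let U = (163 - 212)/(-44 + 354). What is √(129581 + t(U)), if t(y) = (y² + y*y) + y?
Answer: 528*√11167/155 ≈ 359.97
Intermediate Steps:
U = -49/310 ≈ -0.15806
t(y) = y + 2*y² (t(y) = (y² + y²) + y = 2*y² + y = y + 2*y²)
√(129581 + t(U)) = √(129581 - 49*(1 + 2*(-49/310))/310) = √(129581 - 49*(1 - 49/155)/310) = √(129581 - 49/310*106/155) = √(129581 - 2597/24025) = √(3113180928/24025) = 528*√11167/155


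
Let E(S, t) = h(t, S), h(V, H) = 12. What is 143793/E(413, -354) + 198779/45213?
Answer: 309699917/25836 ≈ 11987.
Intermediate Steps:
E(S, t) = 12
143793/E(413, -354) + 198779/45213 = 143793/12 + 198779/45213 = 143793*(1/12) + 198779*(1/45213) = 47931/4 + 28397/6459 = 309699917/25836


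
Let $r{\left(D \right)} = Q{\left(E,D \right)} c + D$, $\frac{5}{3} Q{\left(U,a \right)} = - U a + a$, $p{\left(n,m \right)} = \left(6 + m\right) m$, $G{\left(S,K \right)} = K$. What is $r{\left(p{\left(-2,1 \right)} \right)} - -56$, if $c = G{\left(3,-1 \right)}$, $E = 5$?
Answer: $\frac{399}{5} \approx 79.8$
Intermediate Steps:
$p{\left(n,m \right)} = m \left(6 + m\right)$
$Q{\left(U,a \right)} = \frac{3 a}{5} - \frac{3 U a}{5}$ ($Q{\left(U,a \right)} = \frac{3 \left(- U a + a\right)}{5} = \frac{3 \left(a - U a\right)}{5} = \frac{3 a}{5} - \frac{3 U a}{5}$)
$c = -1$
$r{\left(D \right)} = \frac{17 D}{5}$ ($r{\left(D \right)} = \frac{3 D \left(1 - 5\right)}{5} \left(-1\right) + D = \frac{3}{5} D \left(-4\right) \left(-1\right) + D = - \frac{12 D}{5} \left(-1\right) + D = \frac{12 D}{5} + D = \frac{17 D}{5}$)
$r{\left(p{\left(-2,1 \right)} \right)} - -56 = \frac{17 \cdot 1 \left(6 + 1\right)}{5} - -56 = \frac{17 \cdot 1 \cdot 7}{5} + 56 = \frac{17}{5} \cdot 7 + 56 = \frac{119}{5} + 56 = \frac{399}{5}$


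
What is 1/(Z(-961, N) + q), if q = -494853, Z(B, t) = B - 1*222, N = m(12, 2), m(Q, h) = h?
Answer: -1/496036 ≈ -2.0160e-6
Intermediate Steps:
N = 2
Z(B, t) = -222 + B (Z(B, t) = B - 222 = -222 + B)
1/(Z(-961, N) + q) = 1/((-222 - 961) - 494853) = 1/(-1183 - 494853) = 1/(-496036) = -1/496036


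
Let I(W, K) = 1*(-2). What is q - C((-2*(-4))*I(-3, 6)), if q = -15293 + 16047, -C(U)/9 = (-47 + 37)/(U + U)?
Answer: 12109/16 ≈ 756.81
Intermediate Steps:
I(W, K) = -2
C(U) = 45/U (C(U) = -9*(-47 + 37)/(U + U) = -(-90)/(2*U) = -(-90)*1/(2*U) = -(-45)/U = 45/U)
q = 754
q - C((-2*(-4))*I(-3, 6)) = 754 - 45/(-2*(-4)*(-2)) = 754 - 45/(8*(-2)) = 754 - 45/(-16) = 754 - 45*(-1)/16 = 754 - 1*(-45/16) = 754 + 45/16 = 12109/16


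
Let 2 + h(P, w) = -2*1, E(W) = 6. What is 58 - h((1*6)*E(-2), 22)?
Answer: 62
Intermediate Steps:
h(P, w) = -4 (h(P, w) = -2 - 2*1 = -2 - 2 = -4)
58 - h((1*6)*E(-2), 22) = 58 - 1*(-4) = 58 + 4 = 62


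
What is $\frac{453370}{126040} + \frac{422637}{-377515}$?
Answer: $\frac{11788480807}{4758199060} \approx 2.4775$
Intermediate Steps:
$\frac{453370}{126040} + \frac{422637}{-377515} = 453370 \cdot \frac{1}{126040} + 422637 \left(- \frac{1}{377515}\right) = \frac{45337}{12604} - \frac{422637}{377515} = \frac{11788480807}{4758199060}$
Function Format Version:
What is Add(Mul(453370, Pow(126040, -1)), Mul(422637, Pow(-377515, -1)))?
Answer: Rational(11788480807, 4758199060) ≈ 2.4775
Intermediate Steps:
Add(Mul(453370, Pow(126040, -1)), Mul(422637, Pow(-377515, -1))) = Add(Mul(453370, Rational(1, 126040)), Mul(422637, Rational(-1, 377515))) = Add(Rational(45337, 12604), Rational(-422637, 377515)) = Rational(11788480807, 4758199060)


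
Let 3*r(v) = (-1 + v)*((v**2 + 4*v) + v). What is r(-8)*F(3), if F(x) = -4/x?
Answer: 96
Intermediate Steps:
r(v) = (-1 + v)*(v**2 + 5*v)/3 (r(v) = ((-1 + v)*((v**2 + 4*v) + v))/3 = ((-1 + v)*(v**2 + 5*v))/3 = (-1 + v)*(v**2 + 5*v)/3)
r(-8)*F(3) = ((1/3)*(-8)*(-5 + (-8)**2 + 4*(-8)))*(-4/3) = ((1/3)*(-8)*(-5 + 64 - 32))*(-4*1/3) = ((1/3)*(-8)*27)*(-4/3) = -72*(-4/3) = 96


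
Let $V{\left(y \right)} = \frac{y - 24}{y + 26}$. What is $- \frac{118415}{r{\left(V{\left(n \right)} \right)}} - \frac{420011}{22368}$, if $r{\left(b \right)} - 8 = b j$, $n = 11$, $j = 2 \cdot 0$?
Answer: $- \frac{331508351}{22368} \approx -14821.0$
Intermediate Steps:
$j = 0$
$V{\left(y \right)} = \frac{-24 + y}{26 + y}$
$r{\left(b \right)} = 8$ ($r{\left(b \right)} = 8 + b 0 = 8 + 0 = 8$)
$- \frac{118415}{r{\left(V{\left(n \right)} \right)}} - \frac{420011}{22368} = - \frac{118415}{8} - \frac{420011}{22368} = - \frac{331508351}{22368}$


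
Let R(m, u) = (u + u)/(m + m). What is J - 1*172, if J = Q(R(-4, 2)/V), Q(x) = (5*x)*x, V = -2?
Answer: -2747/16 ≈ -171.69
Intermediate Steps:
R(m, u) = u/m (R(m, u) = (2*u)/((2*m)) = (2*u)*(1/(2*m)) = u/m)
Q(x) = 5*x²
J = 5/16 (J = 5*((2/(-4))/(-2))² = 5*((2*(-¼))*(-½))² = 5*(-½*(-½))² = 5*(¼)² = 5*(1/16) = 5/16 ≈ 0.31250)
J - 1*172 = 5/16 - 1*172 = 5/16 - 172 = -2747/16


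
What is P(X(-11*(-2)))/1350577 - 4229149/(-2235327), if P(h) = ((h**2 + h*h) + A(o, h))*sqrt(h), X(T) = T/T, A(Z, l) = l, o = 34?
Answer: 5711798074954/3018981233679 ≈ 1.8920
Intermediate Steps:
X(T) = 1
P(h) = sqrt(h)*(h + 2*h**2) (P(h) = ((h**2 + h*h) + h)*sqrt(h) = ((h**2 + h**2) + h)*sqrt(h) = (2*h**2 + h)*sqrt(h) = (h + 2*h**2)*sqrt(h) = sqrt(h)*(h + 2*h**2))
P(X(-11*(-2)))/1350577 - 4229149/(-2235327) = (1**(3/2)*(1 + 2*1))/1350577 - 4229149/(-2235327) = (1*(1 + 2))*(1/1350577) - 4229149*(-1/2235327) = (1*3)*(1/1350577) + 4229149/2235327 = 3*(1/1350577) + 4229149/2235327 = 3/1350577 + 4229149/2235327 = 5711798074954/3018981233679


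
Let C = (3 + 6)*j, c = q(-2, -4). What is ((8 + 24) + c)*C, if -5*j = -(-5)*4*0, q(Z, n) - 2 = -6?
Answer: 0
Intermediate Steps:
q(Z, n) = -4 (q(Z, n) = 2 - 6 = -4)
j = 0 (j = -(-(-5)*4)*0/5 = -(-5*(-4))*0/5 = -4*0 = -⅕*0 = 0)
c = -4
C = 0 (C = (3 + 6)*0 = 9*0 = 0)
((8 + 24) + c)*C = ((8 + 24) - 4)*0 = (32 - 4)*0 = 28*0 = 0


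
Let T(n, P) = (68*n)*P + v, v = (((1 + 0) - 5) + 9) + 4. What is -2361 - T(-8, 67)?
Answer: 34078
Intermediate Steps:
v = 9 (v = ((1 - 5) + 9) + 4 = (-4 + 9) + 4 = 5 + 4 = 9)
T(n, P) = 9 + 68*P*n (T(n, P) = (68*n)*P + 9 = 68*P*n + 9 = 9 + 68*P*n)
-2361 - T(-8, 67) = -2361 - (9 + 68*67*(-8)) = -2361 - (9 - 36448) = -2361 - 1*(-36439) = -2361 + 36439 = 34078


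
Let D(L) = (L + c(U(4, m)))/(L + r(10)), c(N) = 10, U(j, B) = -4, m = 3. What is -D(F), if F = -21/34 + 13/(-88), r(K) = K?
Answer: -1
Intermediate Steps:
F = -1145/1496 (F = -21*1/34 + 13*(-1/88) = -21/34 - 13/88 = -1145/1496 ≈ -0.76537)
D(L) = 1 (D(L) = (L + 10)/(L + 10) = (10 + L)/(10 + L) = 1)
-D(F) = -1*1 = -1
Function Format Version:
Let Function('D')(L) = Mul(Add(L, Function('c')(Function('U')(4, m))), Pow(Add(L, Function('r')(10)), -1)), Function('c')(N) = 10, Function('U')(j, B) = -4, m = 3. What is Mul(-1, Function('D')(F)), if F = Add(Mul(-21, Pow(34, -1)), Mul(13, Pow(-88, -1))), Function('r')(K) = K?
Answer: -1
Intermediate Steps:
F = Rational(-1145, 1496) (F = Add(Mul(-21, Rational(1, 34)), Mul(13, Rational(-1, 88))) = Add(Rational(-21, 34), Rational(-13, 88)) = Rational(-1145, 1496) ≈ -0.76537)
Function('D')(L) = 1 (Function('D')(L) = Mul(Add(L, 10), Pow(Add(L, 10), -1)) = Mul(Add(10, L), Pow(Add(10, L), -1)) = 1)
Mul(-1, Function('D')(F)) = Mul(-1, 1) = -1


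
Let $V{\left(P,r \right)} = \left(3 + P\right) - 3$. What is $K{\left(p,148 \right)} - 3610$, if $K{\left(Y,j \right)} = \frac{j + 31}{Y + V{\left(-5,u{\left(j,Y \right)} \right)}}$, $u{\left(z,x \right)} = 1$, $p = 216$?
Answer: $- \frac{761531}{211} \approx -3609.2$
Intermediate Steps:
$V{\left(P,r \right)} = P$
$K{\left(Y,j \right)} = \frac{31 + j}{-5 + Y}$ ($K{\left(Y,j \right)} = \frac{j + 31}{Y - 5} = \frac{31 + j}{-5 + Y}$)
$K{\left(p,148 \right)} - 3610 = \frac{31 + 148}{-5 + 216} - 3610 = \frac{1}{211} \cdot 179 - 3610 = \frac{179}{211} - 3610 = - \frac{761531}{211}$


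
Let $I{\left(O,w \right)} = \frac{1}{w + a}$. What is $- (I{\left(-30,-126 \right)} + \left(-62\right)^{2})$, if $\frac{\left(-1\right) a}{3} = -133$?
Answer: $- \frac{1049413}{273} \approx -3844.0$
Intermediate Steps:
$a = 399$ ($a = \left(-3\right) \left(-133\right) = 399$)
$I{\left(O,w \right)} = \frac{1}{399 + w}$ ($I{\left(O,w \right)} = \frac{1}{w + 399} = \frac{1}{399 + w}$)
$- (I{\left(-30,-126 \right)} + \left(-62\right)^{2}) = - (\frac{1}{399 - 126} + \left(-62\right)^{2}) = - (\frac{1}{273} + 3844) = \left(-1\right) \frac{1049413}{273} = - \frac{1049413}{273}$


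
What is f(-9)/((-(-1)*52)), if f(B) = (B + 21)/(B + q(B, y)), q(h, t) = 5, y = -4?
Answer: -3/52 ≈ -0.057692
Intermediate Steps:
f(B) = (21 + B)/(5 + B) (f(B) = (B + 21)/(B + 5) = (21 + B)/(5 + B))
f(-9)/((-(-1)*52)) = ((21 - 9)/(5 - 9))/((-(-1)*52)) = (12/(-4))/((-1*(-52))) = -1/4*12/52 = -3*1/52 = -3/52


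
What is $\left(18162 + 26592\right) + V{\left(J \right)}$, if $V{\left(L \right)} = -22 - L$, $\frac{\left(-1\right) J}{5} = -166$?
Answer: $43902$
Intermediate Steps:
$J = 830$ ($J = \left(-5\right) \left(-166\right) = 830$)
$\left(18162 + 26592\right) + V{\left(J \right)} = \left(18162 + 26592\right) - 852 = 44754 - 852 = 43902$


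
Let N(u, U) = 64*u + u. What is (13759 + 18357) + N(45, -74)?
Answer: 35041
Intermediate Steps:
N(u, U) = 65*u
(13759 + 18357) + N(45, -74) = (13759 + 18357) + 65*45 = 32116 + 2925 = 35041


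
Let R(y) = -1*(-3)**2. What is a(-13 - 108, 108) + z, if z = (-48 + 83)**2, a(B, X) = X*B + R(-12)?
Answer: -11852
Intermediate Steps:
R(y) = -9 (R(y) = -1*9 = -9)
a(B, X) = -9 + B*X (a(B, X) = X*B - 9 = B*X - 9 = -9 + B*X)
z = 1225 (z = 35**2 = 1225)
a(-13 - 108, 108) + z = (-9 + (-13 - 108)*108) + 1225 = (-9 - 121*108) + 1225 = (-9 - 13068) + 1225 = -13077 + 1225 = -11852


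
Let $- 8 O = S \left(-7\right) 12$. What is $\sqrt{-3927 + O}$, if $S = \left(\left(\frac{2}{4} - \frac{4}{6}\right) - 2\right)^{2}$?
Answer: $\frac{i \sqrt{558390}}{12} \approx 62.271 i$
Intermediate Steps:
$S = \frac{169}{36}$ ($S = \left(\left(2 \cdot \frac{1}{4} - \frac{2}{3}\right) - 2\right)^{2} = \left(\left(\frac{1}{2} - \frac{2}{3}\right) - 2\right)^{2} = \left(- \frac{1}{6} - 2\right)^{2} = \left(- \frac{13}{6}\right)^{2} = \frac{169}{36} \approx 4.6944$)
$O = \frac{1183}{24}$ ($O = - \frac{\frac{169}{36} \left(-7\right) 12}{8} = - \frac{\left(- \frac{1183}{36}\right) 12}{8} = \left(- \frac{1}{8}\right) \left(- \frac{1183}{3}\right) = \frac{1183}{24} \approx 49.292$)
$\sqrt{-3927 + O} = \sqrt{-3927 + \frac{1183}{24}} = \sqrt{- \frac{93065}{24}} = \frac{i \sqrt{558390}}{12}$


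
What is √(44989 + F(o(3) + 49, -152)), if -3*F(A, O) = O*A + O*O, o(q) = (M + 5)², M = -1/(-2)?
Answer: √41303 ≈ 203.23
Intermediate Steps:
M = ½ (M = -1*(-½) = ½ ≈ 0.50000)
o(q) = 121/4 (o(q) = (½ + 5)² = (11/2)² = 121/4)
F(A, O) = -O²/3 - A*O/3 (F(A, O) = -(O*A + O*O)/3 = -(A*O + O²)/3 = -(O² + A*O)/3 = -O²/3 - A*O/3)
√(44989 + F(o(3) + 49, -152)) = √(44989 - ⅓*(-152)*((121/4 + 49) - 152)) = √(44989 - ⅓*(-152)*(317/4 - 152)) = √(44989 - ⅓*(-152)*(-291/4)) = √(44989 - 3686) = √41303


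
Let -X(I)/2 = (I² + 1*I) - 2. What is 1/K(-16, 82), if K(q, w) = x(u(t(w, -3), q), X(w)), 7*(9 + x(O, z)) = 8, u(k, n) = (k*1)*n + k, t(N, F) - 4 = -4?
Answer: -7/55 ≈ -0.12727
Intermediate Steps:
t(N, F) = 0 (t(N, F) = 4 - 4 = 0)
u(k, n) = k + k*n (u(k, n) = k*n + k = k + k*n)
X(I) = 4 - 2*I - 2*I² (X(I) = -2*((I² + 1*I) - 2) = -2*((I² + I) - 2) = -2*((I + I²) - 2) = -2*(-2 + I + I²) = 4 - 2*I - 2*I²)
x(O, z) = -55/7 (x(O, z) = -9 + (⅐)*8 = -9 + 8/7 = -55/7)
K(q, w) = -55/7
1/K(-16, 82) = 1/(-55/7) = -7/55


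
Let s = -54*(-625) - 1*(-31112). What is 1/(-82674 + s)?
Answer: -1/17812 ≈ -5.6142e-5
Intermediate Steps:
s = 64862 (s = 33750 + 31112 = 64862)
1/(-82674 + s) = 1/(-82674 + 64862) = 1/(-17812) = -1/17812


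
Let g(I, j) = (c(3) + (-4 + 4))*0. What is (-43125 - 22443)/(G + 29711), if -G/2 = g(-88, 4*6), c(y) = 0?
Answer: -65568/29711 ≈ -2.2069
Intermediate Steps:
g(I, j) = 0 (g(I, j) = (0 + (-4 + 4))*0 = (0 + 0)*0 = 0*0 = 0)
G = 0 (G = -2*0 = 0)
(-43125 - 22443)/(G + 29711) = (-43125 - 22443)/(0 + 29711) = -65568/29711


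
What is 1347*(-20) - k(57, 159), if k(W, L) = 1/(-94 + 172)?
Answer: -2101321/78 ≈ -26940.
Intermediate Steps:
k(W, L) = 1/78
1347*(-20) - k(57, 159) = 1347*(-20) - 1*1/78 = -26940 - 1/78 = -2101321/78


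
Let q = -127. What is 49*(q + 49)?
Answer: -3822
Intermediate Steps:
49*(q + 49) = 49*(-127 + 49) = 49*(-78) = -3822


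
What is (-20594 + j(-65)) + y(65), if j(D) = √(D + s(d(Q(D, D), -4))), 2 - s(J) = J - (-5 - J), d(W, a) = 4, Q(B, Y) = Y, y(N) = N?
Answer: -20529 + 2*I*√19 ≈ -20529.0 + 8.7178*I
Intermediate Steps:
s(J) = -3 - 2*J (s(J) = 2 - (J - (-5 - J)) = 2 - (J + (5 + J)) = 2 - (5 + 2*J) = 2 + (-5 - 2*J) = -3 - 2*J)
j(D) = √(-11 + D) (j(D) = √(D + (-3 - 2*4)) = √(D + (-3 - 8)) = √(D - 11) = √(-11 + D))
(-20594 + j(-65)) + y(65) = (-20594 + √(-11 - 65)) + 65 = (-20594 + √(-76)) + 65 = (-20594 + 2*I*√19) + 65 = -20529 + 2*I*√19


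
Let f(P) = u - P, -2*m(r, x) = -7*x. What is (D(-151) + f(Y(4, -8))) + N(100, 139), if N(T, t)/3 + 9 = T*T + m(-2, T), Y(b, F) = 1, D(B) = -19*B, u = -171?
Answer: 33720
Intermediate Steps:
m(r, x) = 7*x/2 (m(r, x) = -(-7)*x/2 = 7*x/2)
N(T, t) = -27 + 3*T² + 21*T/2 (N(T, t) = -27 + 3*(T*T + 7*T/2) = -27 + 3*(T² + 7*T/2) = -27 + (3*T² + 21*T/2) = -27 + 3*T² + 21*T/2)
f(P) = -171 - P
(D(-151) + f(Y(4, -8))) + N(100, 139) = (-19*(-151) + (-171 - 1*1)) + (-27 + 3*100² + (21/2)*100) = (2869 + (-171 - 1)) + (-27 + 3*10000 + 1050) = (2869 - 172) + (-27 + 30000 + 1050) = 2697 + 31023 = 33720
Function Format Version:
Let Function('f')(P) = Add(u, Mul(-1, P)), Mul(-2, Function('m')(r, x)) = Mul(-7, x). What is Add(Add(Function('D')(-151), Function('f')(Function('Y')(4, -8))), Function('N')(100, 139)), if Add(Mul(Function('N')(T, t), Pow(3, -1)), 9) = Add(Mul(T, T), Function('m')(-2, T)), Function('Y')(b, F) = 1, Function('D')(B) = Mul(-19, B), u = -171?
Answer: 33720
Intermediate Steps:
Function('m')(r, x) = Mul(Rational(7, 2), x) (Function('m')(r, x) = Mul(Rational(-1, 2), Mul(-7, x)) = Mul(Rational(7, 2), x))
Function('N')(T, t) = Add(-27, Mul(3, Pow(T, 2)), Mul(Rational(21, 2), T)) (Function('N')(T, t) = Add(-27, Mul(3, Add(Mul(T, T), Mul(Rational(7, 2), T)))) = Add(-27, Mul(3, Add(Pow(T, 2), Mul(Rational(7, 2), T)))) = Add(-27, Add(Mul(3, Pow(T, 2)), Mul(Rational(21, 2), T))) = Add(-27, Mul(3, Pow(T, 2)), Mul(Rational(21, 2), T)))
Function('f')(P) = Add(-171, Mul(-1, P))
Add(Add(Function('D')(-151), Function('f')(Function('Y')(4, -8))), Function('N')(100, 139)) = Add(Add(Mul(-19, -151), Add(-171, Mul(-1, 1))), Add(-27, Mul(3, Pow(100, 2)), Mul(Rational(21, 2), 100))) = Add(Add(2869, Add(-171, -1)), Add(-27, Mul(3, 10000), 1050)) = Add(Add(2869, -172), Add(-27, 30000, 1050)) = Add(2697, 31023) = 33720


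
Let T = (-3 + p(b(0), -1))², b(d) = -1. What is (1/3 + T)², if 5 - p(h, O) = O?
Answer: 784/9 ≈ 87.111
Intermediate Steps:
p(h, O) = 5 - O
T = 9 (T = (-3 + (5 - 1*(-1)))² = (-3 + (5 + 1))² = (-3 + 6)² = 3² = 9)
(1/3 + T)² = (1/3 + 9)² = (⅓ + 9)² = (28/3)² = 784/9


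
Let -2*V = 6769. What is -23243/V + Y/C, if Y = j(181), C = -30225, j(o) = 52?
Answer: 108052874/15737925 ≈ 6.8658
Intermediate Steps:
V = -6769/2 (V = -1/2*6769 = -6769/2 ≈ -3384.5)
Y = 52
-23243/V + Y/C = -23243/(-6769/2) + 52/(-30225) = -23243*(-2/6769) + 52*(-1/30225) = 46486/6769 - 4/2325 = 108052874/15737925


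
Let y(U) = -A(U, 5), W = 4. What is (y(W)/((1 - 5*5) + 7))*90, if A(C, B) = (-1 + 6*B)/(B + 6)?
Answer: 2610/187 ≈ 13.957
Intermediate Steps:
A(C, B) = (-1 + 6*B)/(6 + B)
y(U) = -29/11 (y(U) = -(-1 + 6*5)/(6 + 5) = -(-1 + 30)/11 = -29/11)
(y(W)/((1 - 5*5) + 7))*90 = -29/(11*((1 - 5*5) + 7))*90 = -29/(11*((1 - 25) + 7))*90 = -29/(11*(-24 + 7))*90 = -29/11/(-17)*90 = -29/11*(-1/17)*90 = (29/187)*90 = 2610/187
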